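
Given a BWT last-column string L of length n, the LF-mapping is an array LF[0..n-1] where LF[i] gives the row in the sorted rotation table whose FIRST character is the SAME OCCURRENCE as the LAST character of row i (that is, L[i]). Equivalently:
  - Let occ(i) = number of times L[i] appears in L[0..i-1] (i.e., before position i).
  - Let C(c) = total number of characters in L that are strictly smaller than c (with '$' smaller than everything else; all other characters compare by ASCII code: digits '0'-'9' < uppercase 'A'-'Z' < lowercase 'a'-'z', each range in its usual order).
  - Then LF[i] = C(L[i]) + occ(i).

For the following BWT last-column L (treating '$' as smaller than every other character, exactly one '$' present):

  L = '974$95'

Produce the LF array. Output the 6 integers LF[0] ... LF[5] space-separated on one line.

Answer: 4 3 1 0 5 2

Derivation:
Char counts: '$':1, '4':1, '5':1, '7':1, '9':2
C (first-col start): C('$')=0, C('4')=1, C('5')=2, C('7')=3, C('9')=4
L[0]='9': occ=0, LF[0]=C('9')+0=4+0=4
L[1]='7': occ=0, LF[1]=C('7')+0=3+0=3
L[2]='4': occ=0, LF[2]=C('4')+0=1+0=1
L[3]='$': occ=0, LF[3]=C('$')+0=0+0=0
L[4]='9': occ=1, LF[4]=C('9')+1=4+1=5
L[5]='5': occ=0, LF[5]=C('5')+0=2+0=2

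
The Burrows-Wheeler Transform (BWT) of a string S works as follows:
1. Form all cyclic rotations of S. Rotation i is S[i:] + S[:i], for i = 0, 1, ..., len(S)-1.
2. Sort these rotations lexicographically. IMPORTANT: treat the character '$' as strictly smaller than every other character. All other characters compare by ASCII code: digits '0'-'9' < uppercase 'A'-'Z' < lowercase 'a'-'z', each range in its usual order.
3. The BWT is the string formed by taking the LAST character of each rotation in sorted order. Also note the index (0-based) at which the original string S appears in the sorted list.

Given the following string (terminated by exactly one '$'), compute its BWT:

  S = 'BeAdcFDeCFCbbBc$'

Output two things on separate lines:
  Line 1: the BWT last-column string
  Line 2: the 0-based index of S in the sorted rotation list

Answer: ceb$eFFCcbCBdABD
3

Derivation:
All 16 rotations (rotation i = S[i:]+S[:i]):
  rot[0] = BeAdcFDeCFCbbBc$
  rot[1] = eAdcFDeCFCbbBc$B
  rot[2] = AdcFDeCFCbbBc$Be
  rot[3] = dcFDeCFCbbBc$BeA
  rot[4] = cFDeCFCbbBc$BeAd
  rot[5] = FDeCFCbbBc$BeAdc
  rot[6] = DeCFCbbBc$BeAdcF
  rot[7] = eCFCbbBc$BeAdcFD
  rot[8] = CFCbbBc$BeAdcFDe
  rot[9] = FCbbBc$BeAdcFDeC
  rot[10] = CbbBc$BeAdcFDeCF
  rot[11] = bbBc$BeAdcFDeCFC
  rot[12] = bBc$BeAdcFDeCFCb
  rot[13] = Bc$BeAdcFDeCFCbb
  rot[14] = c$BeAdcFDeCFCbbB
  rot[15] = $BeAdcFDeCFCbbBc
Sorted (with $ < everything):
  sorted[0] = $BeAdcFDeCFCbbBc  (last char: 'c')
  sorted[1] = AdcFDeCFCbbBc$Be  (last char: 'e')
  sorted[2] = Bc$BeAdcFDeCFCbb  (last char: 'b')
  sorted[3] = BeAdcFDeCFCbbBc$  (last char: '$')
  sorted[4] = CFCbbBc$BeAdcFDe  (last char: 'e')
  sorted[5] = CbbBc$BeAdcFDeCF  (last char: 'F')
  sorted[6] = DeCFCbbBc$BeAdcF  (last char: 'F')
  sorted[7] = FCbbBc$BeAdcFDeC  (last char: 'C')
  sorted[8] = FDeCFCbbBc$BeAdc  (last char: 'c')
  sorted[9] = bBc$BeAdcFDeCFCb  (last char: 'b')
  sorted[10] = bbBc$BeAdcFDeCFC  (last char: 'C')
  sorted[11] = c$BeAdcFDeCFCbbB  (last char: 'B')
  sorted[12] = cFDeCFCbbBc$BeAd  (last char: 'd')
  sorted[13] = dcFDeCFCbbBc$BeA  (last char: 'A')
  sorted[14] = eAdcFDeCFCbbBc$B  (last char: 'B')
  sorted[15] = eCFCbbBc$BeAdcFD  (last char: 'D')
Last column: ceb$eFFCcbCBdABD
Original string S is at sorted index 3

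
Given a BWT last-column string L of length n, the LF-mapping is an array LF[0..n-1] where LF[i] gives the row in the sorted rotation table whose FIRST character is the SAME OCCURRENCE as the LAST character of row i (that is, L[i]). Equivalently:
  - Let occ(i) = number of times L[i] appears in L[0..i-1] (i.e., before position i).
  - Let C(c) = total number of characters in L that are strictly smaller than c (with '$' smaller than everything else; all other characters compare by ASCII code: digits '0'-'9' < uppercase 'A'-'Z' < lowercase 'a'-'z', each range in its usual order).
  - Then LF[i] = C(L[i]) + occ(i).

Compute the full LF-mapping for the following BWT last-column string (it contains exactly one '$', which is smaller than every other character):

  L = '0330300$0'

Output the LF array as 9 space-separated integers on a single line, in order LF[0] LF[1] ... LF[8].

Answer: 1 6 7 2 8 3 4 0 5

Derivation:
Char counts: '$':1, '0':5, '3':3
C (first-col start): C('$')=0, C('0')=1, C('3')=6
L[0]='0': occ=0, LF[0]=C('0')+0=1+0=1
L[1]='3': occ=0, LF[1]=C('3')+0=6+0=6
L[2]='3': occ=1, LF[2]=C('3')+1=6+1=7
L[3]='0': occ=1, LF[3]=C('0')+1=1+1=2
L[4]='3': occ=2, LF[4]=C('3')+2=6+2=8
L[5]='0': occ=2, LF[5]=C('0')+2=1+2=3
L[6]='0': occ=3, LF[6]=C('0')+3=1+3=4
L[7]='$': occ=0, LF[7]=C('$')+0=0+0=0
L[8]='0': occ=4, LF[8]=C('0')+4=1+4=5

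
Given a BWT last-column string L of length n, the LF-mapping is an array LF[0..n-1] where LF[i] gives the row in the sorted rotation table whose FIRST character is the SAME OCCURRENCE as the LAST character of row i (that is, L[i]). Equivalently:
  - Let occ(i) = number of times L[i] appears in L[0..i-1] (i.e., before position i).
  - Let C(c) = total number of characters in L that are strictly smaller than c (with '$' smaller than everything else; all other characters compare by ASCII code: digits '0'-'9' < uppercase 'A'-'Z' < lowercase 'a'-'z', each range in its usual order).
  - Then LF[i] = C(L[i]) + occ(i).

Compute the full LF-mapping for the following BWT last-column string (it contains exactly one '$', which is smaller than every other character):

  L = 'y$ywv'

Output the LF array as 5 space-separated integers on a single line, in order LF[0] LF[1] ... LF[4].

Answer: 3 0 4 2 1

Derivation:
Char counts: '$':1, 'v':1, 'w':1, 'y':2
C (first-col start): C('$')=0, C('v')=1, C('w')=2, C('y')=3
L[0]='y': occ=0, LF[0]=C('y')+0=3+0=3
L[1]='$': occ=0, LF[1]=C('$')+0=0+0=0
L[2]='y': occ=1, LF[2]=C('y')+1=3+1=4
L[3]='w': occ=0, LF[3]=C('w')+0=2+0=2
L[4]='v': occ=0, LF[4]=C('v')+0=1+0=1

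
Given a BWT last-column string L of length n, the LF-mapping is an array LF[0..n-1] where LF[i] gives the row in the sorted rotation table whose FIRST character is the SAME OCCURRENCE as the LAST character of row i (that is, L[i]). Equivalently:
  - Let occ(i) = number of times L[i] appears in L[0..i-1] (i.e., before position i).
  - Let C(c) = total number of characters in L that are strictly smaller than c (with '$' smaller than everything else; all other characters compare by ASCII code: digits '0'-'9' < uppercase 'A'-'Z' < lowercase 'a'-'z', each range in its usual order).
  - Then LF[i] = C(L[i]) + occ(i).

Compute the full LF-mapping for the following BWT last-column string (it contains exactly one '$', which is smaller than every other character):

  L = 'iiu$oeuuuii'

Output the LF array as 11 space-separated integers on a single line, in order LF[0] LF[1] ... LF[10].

Answer: 2 3 7 0 6 1 8 9 10 4 5

Derivation:
Char counts: '$':1, 'e':1, 'i':4, 'o':1, 'u':4
C (first-col start): C('$')=0, C('e')=1, C('i')=2, C('o')=6, C('u')=7
L[0]='i': occ=0, LF[0]=C('i')+0=2+0=2
L[1]='i': occ=1, LF[1]=C('i')+1=2+1=3
L[2]='u': occ=0, LF[2]=C('u')+0=7+0=7
L[3]='$': occ=0, LF[3]=C('$')+0=0+0=0
L[4]='o': occ=0, LF[4]=C('o')+0=6+0=6
L[5]='e': occ=0, LF[5]=C('e')+0=1+0=1
L[6]='u': occ=1, LF[6]=C('u')+1=7+1=8
L[7]='u': occ=2, LF[7]=C('u')+2=7+2=9
L[8]='u': occ=3, LF[8]=C('u')+3=7+3=10
L[9]='i': occ=2, LF[9]=C('i')+2=2+2=4
L[10]='i': occ=3, LF[10]=C('i')+3=2+3=5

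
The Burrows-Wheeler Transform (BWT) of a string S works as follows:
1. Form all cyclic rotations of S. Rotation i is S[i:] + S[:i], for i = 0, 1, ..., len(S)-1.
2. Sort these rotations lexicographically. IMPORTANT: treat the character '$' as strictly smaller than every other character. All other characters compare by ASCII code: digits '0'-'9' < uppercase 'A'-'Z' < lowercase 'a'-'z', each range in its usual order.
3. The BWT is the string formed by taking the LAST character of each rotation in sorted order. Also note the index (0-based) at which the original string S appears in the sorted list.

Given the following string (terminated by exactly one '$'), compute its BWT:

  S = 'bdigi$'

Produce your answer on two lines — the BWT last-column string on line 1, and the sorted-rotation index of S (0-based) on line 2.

All 6 rotations (rotation i = S[i:]+S[:i]):
  rot[0] = bdigi$
  rot[1] = digi$b
  rot[2] = igi$bd
  rot[3] = gi$bdi
  rot[4] = i$bdig
  rot[5] = $bdigi
Sorted (with $ < everything):
  sorted[0] = $bdigi  (last char: 'i')
  sorted[1] = bdigi$  (last char: '$')
  sorted[2] = digi$b  (last char: 'b')
  sorted[3] = gi$bdi  (last char: 'i')
  sorted[4] = i$bdig  (last char: 'g')
  sorted[5] = igi$bd  (last char: 'd')
Last column: i$bigd
Original string S is at sorted index 1

Answer: i$bigd
1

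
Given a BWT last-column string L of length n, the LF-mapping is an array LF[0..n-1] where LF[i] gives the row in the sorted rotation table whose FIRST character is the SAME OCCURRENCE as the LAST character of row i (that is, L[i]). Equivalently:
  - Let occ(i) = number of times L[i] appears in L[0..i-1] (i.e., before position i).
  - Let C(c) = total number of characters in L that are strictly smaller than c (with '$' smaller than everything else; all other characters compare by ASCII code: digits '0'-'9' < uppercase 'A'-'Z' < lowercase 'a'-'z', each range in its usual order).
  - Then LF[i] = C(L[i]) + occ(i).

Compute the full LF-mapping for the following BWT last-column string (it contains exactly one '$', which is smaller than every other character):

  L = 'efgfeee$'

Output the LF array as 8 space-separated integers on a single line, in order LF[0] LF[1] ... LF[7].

Char counts: '$':1, 'e':4, 'f':2, 'g':1
C (first-col start): C('$')=0, C('e')=1, C('f')=5, C('g')=7
L[0]='e': occ=0, LF[0]=C('e')+0=1+0=1
L[1]='f': occ=0, LF[1]=C('f')+0=5+0=5
L[2]='g': occ=0, LF[2]=C('g')+0=7+0=7
L[3]='f': occ=1, LF[3]=C('f')+1=5+1=6
L[4]='e': occ=1, LF[4]=C('e')+1=1+1=2
L[5]='e': occ=2, LF[5]=C('e')+2=1+2=3
L[6]='e': occ=3, LF[6]=C('e')+3=1+3=4
L[7]='$': occ=0, LF[7]=C('$')+0=0+0=0

Answer: 1 5 7 6 2 3 4 0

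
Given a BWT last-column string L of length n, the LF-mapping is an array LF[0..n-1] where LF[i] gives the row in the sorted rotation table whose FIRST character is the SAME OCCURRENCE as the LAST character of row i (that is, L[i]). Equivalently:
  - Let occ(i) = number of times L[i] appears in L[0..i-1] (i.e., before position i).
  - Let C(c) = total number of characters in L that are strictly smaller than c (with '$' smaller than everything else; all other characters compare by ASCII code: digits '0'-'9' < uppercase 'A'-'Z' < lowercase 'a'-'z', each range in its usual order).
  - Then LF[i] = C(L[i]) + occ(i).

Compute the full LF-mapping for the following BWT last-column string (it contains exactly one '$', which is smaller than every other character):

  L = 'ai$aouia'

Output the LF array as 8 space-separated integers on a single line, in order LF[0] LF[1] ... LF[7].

Char counts: '$':1, 'a':3, 'i':2, 'o':1, 'u':1
C (first-col start): C('$')=0, C('a')=1, C('i')=4, C('o')=6, C('u')=7
L[0]='a': occ=0, LF[0]=C('a')+0=1+0=1
L[1]='i': occ=0, LF[1]=C('i')+0=4+0=4
L[2]='$': occ=0, LF[2]=C('$')+0=0+0=0
L[3]='a': occ=1, LF[3]=C('a')+1=1+1=2
L[4]='o': occ=0, LF[4]=C('o')+0=6+0=6
L[5]='u': occ=0, LF[5]=C('u')+0=7+0=7
L[6]='i': occ=1, LF[6]=C('i')+1=4+1=5
L[7]='a': occ=2, LF[7]=C('a')+2=1+2=3

Answer: 1 4 0 2 6 7 5 3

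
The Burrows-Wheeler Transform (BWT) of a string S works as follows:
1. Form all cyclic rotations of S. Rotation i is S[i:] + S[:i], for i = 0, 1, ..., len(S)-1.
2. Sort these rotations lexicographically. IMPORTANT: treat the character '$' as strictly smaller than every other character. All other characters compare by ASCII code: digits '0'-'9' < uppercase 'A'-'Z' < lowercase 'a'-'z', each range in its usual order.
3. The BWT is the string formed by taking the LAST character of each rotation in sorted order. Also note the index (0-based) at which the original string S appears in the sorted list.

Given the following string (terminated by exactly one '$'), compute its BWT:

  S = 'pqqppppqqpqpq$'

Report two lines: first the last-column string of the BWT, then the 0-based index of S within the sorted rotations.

Answer: qqppqq$ppqpqpp
6

Derivation:
All 14 rotations (rotation i = S[i:]+S[:i]):
  rot[0] = pqqppppqqpqpq$
  rot[1] = qqppppqqpqpq$p
  rot[2] = qppppqqpqpq$pq
  rot[3] = ppppqqpqpq$pqq
  rot[4] = pppqqpqpq$pqqp
  rot[5] = ppqqpqpq$pqqpp
  rot[6] = pqqpqpq$pqqppp
  rot[7] = qqpqpq$pqqpppp
  rot[8] = qpqpq$pqqppppq
  rot[9] = pqpq$pqqppppqq
  rot[10] = qpq$pqqppppqqp
  rot[11] = pq$pqqppppqqpq
  rot[12] = q$pqqppppqqpqp
  rot[13] = $pqqppppqqpqpq
Sorted (with $ < everything):
  sorted[0] = $pqqppppqqpqpq  (last char: 'q')
  sorted[1] = ppppqqpqpq$pqq  (last char: 'q')
  sorted[2] = pppqqpqpq$pqqp  (last char: 'p')
  sorted[3] = ppqqpqpq$pqqpp  (last char: 'p')
  sorted[4] = pq$pqqppppqqpq  (last char: 'q')
  sorted[5] = pqpq$pqqppppqq  (last char: 'q')
  sorted[6] = pqqppppqqpqpq$  (last char: '$')
  sorted[7] = pqqpqpq$pqqppp  (last char: 'p')
  sorted[8] = q$pqqppppqqpqp  (last char: 'p')
  sorted[9] = qppppqqpqpq$pq  (last char: 'q')
  sorted[10] = qpq$pqqppppqqp  (last char: 'p')
  sorted[11] = qpqpq$pqqppppq  (last char: 'q')
  sorted[12] = qqppppqqpqpq$p  (last char: 'p')
  sorted[13] = qqpqpq$pqqpppp  (last char: 'p')
Last column: qqppqq$ppqpqpp
Original string S is at sorted index 6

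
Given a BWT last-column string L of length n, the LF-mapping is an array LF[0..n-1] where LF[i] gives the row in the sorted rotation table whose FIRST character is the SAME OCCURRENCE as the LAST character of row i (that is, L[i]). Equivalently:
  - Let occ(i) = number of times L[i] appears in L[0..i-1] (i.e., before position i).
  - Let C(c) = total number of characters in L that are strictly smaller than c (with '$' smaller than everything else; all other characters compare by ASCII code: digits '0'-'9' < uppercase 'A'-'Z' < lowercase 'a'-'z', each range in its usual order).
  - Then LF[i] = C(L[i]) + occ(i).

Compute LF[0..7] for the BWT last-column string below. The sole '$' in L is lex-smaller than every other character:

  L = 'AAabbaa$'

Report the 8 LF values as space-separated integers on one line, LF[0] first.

Answer: 1 2 3 6 7 4 5 0

Derivation:
Char counts: '$':1, 'A':2, 'a':3, 'b':2
C (first-col start): C('$')=0, C('A')=1, C('a')=3, C('b')=6
L[0]='A': occ=0, LF[0]=C('A')+0=1+0=1
L[1]='A': occ=1, LF[1]=C('A')+1=1+1=2
L[2]='a': occ=0, LF[2]=C('a')+0=3+0=3
L[3]='b': occ=0, LF[3]=C('b')+0=6+0=6
L[4]='b': occ=1, LF[4]=C('b')+1=6+1=7
L[5]='a': occ=1, LF[5]=C('a')+1=3+1=4
L[6]='a': occ=2, LF[6]=C('a')+2=3+2=5
L[7]='$': occ=0, LF[7]=C('$')+0=0+0=0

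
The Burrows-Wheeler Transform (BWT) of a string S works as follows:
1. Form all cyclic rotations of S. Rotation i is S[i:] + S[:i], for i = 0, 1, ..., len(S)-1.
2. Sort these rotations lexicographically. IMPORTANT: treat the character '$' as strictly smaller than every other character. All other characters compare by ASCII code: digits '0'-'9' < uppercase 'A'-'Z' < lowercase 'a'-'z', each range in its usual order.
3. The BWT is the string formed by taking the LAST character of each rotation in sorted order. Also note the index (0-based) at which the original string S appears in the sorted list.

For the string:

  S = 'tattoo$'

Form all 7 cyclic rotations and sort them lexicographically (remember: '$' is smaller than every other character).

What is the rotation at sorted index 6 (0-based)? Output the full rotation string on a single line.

All 7 rotations (rotation i = S[i:]+S[:i]):
  rot[0] = tattoo$
  rot[1] = attoo$t
  rot[2] = ttoo$ta
  rot[3] = too$tat
  rot[4] = oo$tatt
  rot[5] = o$tatto
  rot[6] = $tattoo
Sorted (with $ < everything):
  sorted[0] = $tattoo
  sorted[1] = attoo$t
  sorted[2] = o$tatto
  sorted[3] = oo$tatt
  sorted[4] = tattoo$
  sorted[5] = too$tat
  sorted[6] = ttoo$ta
sorted[6] = ttoo$ta

Answer: ttoo$ta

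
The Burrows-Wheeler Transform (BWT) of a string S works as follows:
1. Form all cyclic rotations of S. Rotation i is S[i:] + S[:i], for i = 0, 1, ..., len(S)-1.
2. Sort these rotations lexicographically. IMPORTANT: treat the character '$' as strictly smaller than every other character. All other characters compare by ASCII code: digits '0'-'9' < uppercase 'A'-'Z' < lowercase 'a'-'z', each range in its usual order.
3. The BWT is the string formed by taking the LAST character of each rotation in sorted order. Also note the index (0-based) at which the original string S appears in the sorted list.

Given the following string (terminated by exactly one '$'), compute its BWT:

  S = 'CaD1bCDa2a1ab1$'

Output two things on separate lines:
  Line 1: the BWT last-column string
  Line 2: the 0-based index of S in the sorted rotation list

All 15 rotations (rotation i = S[i:]+S[:i]):
  rot[0] = CaD1bCDa2a1ab1$
  rot[1] = aD1bCDa2a1ab1$C
  rot[2] = D1bCDa2a1ab1$Ca
  rot[3] = 1bCDa2a1ab1$CaD
  rot[4] = bCDa2a1ab1$CaD1
  rot[5] = CDa2a1ab1$CaD1b
  rot[6] = Da2a1ab1$CaD1bC
  rot[7] = a2a1ab1$CaD1bCD
  rot[8] = 2a1ab1$CaD1bCDa
  rot[9] = a1ab1$CaD1bCDa2
  rot[10] = 1ab1$CaD1bCDa2a
  rot[11] = ab1$CaD1bCDa2a1
  rot[12] = b1$CaD1bCDa2a1a
  rot[13] = 1$CaD1bCDa2a1ab
  rot[14] = $CaD1bCDa2a1ab1
Sorted (with $ < everything):
  sorted[0] = $CaD1bCDa2a1ab1  (last char: '1')
  sorted[1] = 1$CaD1bCDa2a1ab  (last char: 'b')
  sorted[2] = 1ab1$CaD1bCDa2a  (last char: 'a')
  sorted[3] = 1bCDa2a1ab1$CaD  (last char: 'D')
  sorted[4] = 2a1ab1$CaD1bCDa  (last char: 'a')
  sorted[5] = CDa2a1ab1$CaD1b  (last char: 'b')
  sorted[6] = CaD1bCDa2a1ab1$  (last char: '$')
  sorted[7] = D1bCDa2a1ab1$Ca  (last char: 'a')
  sorted[8] = Da2a1ab1$CaD1bC  (last char: 'C')
  sorted[9] = a1ab1$CaD1bCDa2  (last char: '2')
  sorted[10] = a2a1ab1$CaD1bCD  (last char: 'D')
  sorted[11] = aD1bCDa2a1ab1$C  (last char: 'C')
  sorted[12] = ab1$CaD1bCDa2a1  (last char: '1')
  sorted[13] = b1$CaD1bCDa2a1a  (last char: 'a')
  sorted[14] = bCDa2a1ab1$CaD1  (last char: '1')
Last column: 1baDab$aC2DC1a1
Original string S is at sorted index 6

Answer: 1baDab$aC2DC1a1
6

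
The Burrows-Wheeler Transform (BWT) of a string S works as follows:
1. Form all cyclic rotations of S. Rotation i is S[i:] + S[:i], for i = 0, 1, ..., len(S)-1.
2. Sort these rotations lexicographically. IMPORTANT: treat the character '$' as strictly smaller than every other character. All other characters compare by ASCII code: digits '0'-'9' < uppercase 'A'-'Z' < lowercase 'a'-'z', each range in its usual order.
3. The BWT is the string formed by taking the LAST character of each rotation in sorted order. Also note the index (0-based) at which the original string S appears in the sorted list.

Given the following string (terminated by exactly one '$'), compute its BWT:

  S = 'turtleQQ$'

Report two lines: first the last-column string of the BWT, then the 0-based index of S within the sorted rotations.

All 9 rotations (rotation i = S[i:]+S[:i]):
  rot[0] = turtleQQ$
  rot[1] = urtleQQ$t
  rot[2] = rtleQQ$tu
  rot[3] = tleQQ$tur
  rot[4] = leQQ$turt
  rot[5] = eQQ$turtl
  rot[6] = QQ$turtle
  rot[7] = Q$turtleQ
  rot[8] = $turtleQQ
Sorted (with $ < everything):
  sorted[0] = $turtleQQ  (last char: 'Q')
  sorted[1] = Q$turtleQ  (last char: 'Q')
  sorted[2] = QQ$turtle  (last char: 'e')
  sorted[3] = eQQ$turtl  (last char: 'l')
  sorted[4] = leQQ$turt  (last char: 't')
  sorted[5] = rtleQQ$tu  (last char: 'u')
  sorted[6] = tleQQ$tur  (last char: 'r')
  sorted[7] = turtleQQ$  (last char: '$')
  sorted[8] = urtleQQ$t  (last char: 't')
Last column: QQeltur$t
Original string S is at sorted index 7

Answer: QQeltur$t
7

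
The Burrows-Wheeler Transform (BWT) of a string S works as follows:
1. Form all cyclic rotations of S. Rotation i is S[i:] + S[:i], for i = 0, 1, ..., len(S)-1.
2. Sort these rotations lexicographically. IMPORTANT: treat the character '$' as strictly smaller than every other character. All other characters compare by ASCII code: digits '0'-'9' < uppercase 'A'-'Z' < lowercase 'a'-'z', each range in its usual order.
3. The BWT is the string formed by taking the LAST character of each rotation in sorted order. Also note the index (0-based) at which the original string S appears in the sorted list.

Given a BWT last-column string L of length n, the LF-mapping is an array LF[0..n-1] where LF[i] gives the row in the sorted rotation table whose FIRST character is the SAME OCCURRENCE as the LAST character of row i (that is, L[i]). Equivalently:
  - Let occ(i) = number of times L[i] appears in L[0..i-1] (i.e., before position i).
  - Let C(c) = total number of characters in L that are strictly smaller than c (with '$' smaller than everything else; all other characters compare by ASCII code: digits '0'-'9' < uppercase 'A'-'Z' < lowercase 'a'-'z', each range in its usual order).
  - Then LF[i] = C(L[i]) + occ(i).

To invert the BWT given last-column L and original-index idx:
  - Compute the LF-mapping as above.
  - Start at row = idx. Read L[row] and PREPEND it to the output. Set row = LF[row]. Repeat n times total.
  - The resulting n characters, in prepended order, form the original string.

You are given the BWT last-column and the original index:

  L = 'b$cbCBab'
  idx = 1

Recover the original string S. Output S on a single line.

LF mapping: 4 0 7 5 2 1 3 6
Walk LF starting at row 1, prepending L[row]:
  step 1: row=1, L[1]='$', prepend. Next row=LF[1]=0
  step 2: row=0, L[0]='b', prepend. Next row=LF[0]=4
  step 3: row=4, L[4]='C', prepend. Next row=LF[4]=2
  step 4: row=2, L[2]='c', prepend. Next row=LF[2]=7
  step 5: row=7, L[7]='b', prepend. Next row=LF[7]=6
  step 6: row=6, L[6]='a', prepend. Next row=LF[6]=3
  step 7: row=3, L[3]='b', prepend. Next row=LF[3]=5
  step 8: row=5, L[5]='B', prepend. Next row=LF[5]=1
Reversed output: BbabcCb$

Answer: BbabcCb$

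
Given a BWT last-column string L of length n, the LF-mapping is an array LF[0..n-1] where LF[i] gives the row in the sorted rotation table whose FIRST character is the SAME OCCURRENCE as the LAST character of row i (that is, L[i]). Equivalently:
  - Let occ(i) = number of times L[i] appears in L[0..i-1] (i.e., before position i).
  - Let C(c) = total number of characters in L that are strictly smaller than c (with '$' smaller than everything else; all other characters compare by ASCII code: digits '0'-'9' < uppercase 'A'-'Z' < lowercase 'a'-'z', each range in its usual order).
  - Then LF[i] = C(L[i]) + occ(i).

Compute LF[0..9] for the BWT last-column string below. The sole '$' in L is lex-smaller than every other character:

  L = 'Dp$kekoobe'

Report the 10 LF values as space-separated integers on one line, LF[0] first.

Answer: 1 9 0 5 3 6 7 8 2 4

Derivation:
Char counts: '$':1, 'D':1, 'b':1, 'e':2, 'k':2, 'o':2, 'p':1
C (first-col start): C('$')=0, C('D')=1, C('b')=2, C('e')=3, C('k')=5, C('o')=7, C('p')=9
L[0]='D': occ=0, LF[0]=C('D')+0=1+0=1
L[1]='p': occ=0, LF[1]=C('p')+0=9+0=9
L[2]='$': occ=0, LF[2]=C('$')+0=0+0=0
L[3]='k': occ=0, LF[3]=C('k')+0=5+0=5
L[4]='e': occ=0, LF[4]=C('e')+0=3+0=3
L[5]='k': occ=1, LF[5]=C('k')+1=5+1=6
L[6]='o': occ=0, LF[6]=C('o')+0=7+0=7
L[7]='o': occ=1, LF[7]=C('o')+1=7+1=8
L[8]='b': occ=0, LF[8]=C('b')+0=2+0=2
L[9]='e': occ=1, LF[9]=C('e')+1=3+1=4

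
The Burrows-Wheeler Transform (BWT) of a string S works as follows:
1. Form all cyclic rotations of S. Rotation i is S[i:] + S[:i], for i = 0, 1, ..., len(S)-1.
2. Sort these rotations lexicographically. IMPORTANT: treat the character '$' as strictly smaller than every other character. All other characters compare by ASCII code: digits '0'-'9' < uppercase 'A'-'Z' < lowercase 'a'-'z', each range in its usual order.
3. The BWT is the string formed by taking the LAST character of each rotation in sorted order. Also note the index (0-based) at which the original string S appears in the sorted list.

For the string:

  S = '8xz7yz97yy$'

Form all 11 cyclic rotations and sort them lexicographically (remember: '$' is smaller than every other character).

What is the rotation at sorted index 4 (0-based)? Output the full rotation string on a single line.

Answer: 97yy$8xz7yz

Derivation:
All 11 rotations (rotation i = S[i:]+S[:i]):
  rot[0] = 8xz7yz97yy$
  rot[1] = xz7yz97yy$8
  rot[2] = z7yz97yy$8x
  rot[3] = 7yz97yy$8xz
  rot[4] = yz97yy$8xz7
  rot[5] = z97yy$8xz7y
  rot[6] = 97yy$8xz7yz
  rot[7] = 7yy$8xz7yz9
  rot[8] = yy$8xz7yz97
  rot[9] = y$8xz7yz97y
  rot[10] = $8xz7yz97yy
Sorted (with $ < everything):
  sorted[0] = $8xz7yz97yy
  sorted[1] = 7yy$8xz7yz9
  sorted[2] = 7yz97yy$8xz
  sorted[3] = 8xz7yz97yy$
  sorted[4] = 97yy$8xz7yz
  sorted[5] = xz7yz97yy$8
  sorted[6] = y$8xz7yz97y
  sorted[7] = yy$8xz7yz97
  sorted[8] = yz97yy$8xz7
  sorted[9] = z7yz97yy$8x
  sorted[10] = z97yy$8xz7y
sorted[4] = 97yy$8xz7yz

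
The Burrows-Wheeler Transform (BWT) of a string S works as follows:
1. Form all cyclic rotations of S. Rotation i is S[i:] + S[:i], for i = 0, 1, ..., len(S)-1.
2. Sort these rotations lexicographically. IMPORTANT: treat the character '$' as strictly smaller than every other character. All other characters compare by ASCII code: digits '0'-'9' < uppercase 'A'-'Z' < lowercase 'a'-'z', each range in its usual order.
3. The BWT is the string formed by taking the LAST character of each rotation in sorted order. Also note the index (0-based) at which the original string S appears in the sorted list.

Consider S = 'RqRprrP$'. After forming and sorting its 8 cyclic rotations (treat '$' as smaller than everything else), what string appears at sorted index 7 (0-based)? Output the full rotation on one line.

Answer: rrP$RqRp

Derivation:
All 8 rotations (rotation i = S[i:]+S[:i]):
  rot[0] = RqRprrP$
  rot[1] = qRprrP$R
  rot[2] = RprrP$Rq
  rot[3] = prrP$RqR
  rot[4] = rrP$RqRp
  rot[5] = rP$RqRpr
  rot[6] = P$RqRprr
  rot[7] = $RqRprrP
Sorted (with $ < everything):
  sorted[0] = $RqRprrP
  sorted[1] = P$RqRprr
  sorted[2] = RprrP$Rq
  sorted[3] = RqRprrP$
  sorted[4] = prrP$RqR
  sorted[5] = qRprrP$R
  sorted[6] = rP$RqRpr
  sorted[7] = rrP$RqRp
sorted[7] = rrP$RqRp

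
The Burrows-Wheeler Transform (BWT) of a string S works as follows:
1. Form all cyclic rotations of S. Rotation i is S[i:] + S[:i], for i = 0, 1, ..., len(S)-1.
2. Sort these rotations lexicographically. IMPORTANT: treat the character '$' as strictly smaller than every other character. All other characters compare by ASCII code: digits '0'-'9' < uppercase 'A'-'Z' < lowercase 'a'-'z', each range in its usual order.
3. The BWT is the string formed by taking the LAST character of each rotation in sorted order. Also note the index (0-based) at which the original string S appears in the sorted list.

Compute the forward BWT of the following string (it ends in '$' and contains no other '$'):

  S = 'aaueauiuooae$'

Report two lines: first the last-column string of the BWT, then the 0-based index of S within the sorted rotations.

All 13 rotations (rotation i = S[i:]+S[:i]):
  rot[0] = aaueauiuooae$
  rot[1] = aueauiuooae$a
  rot[2] = ueauiuooae$aa
  rot[3] = eauiuooae$aau
  rot[4] = auiuooae$aaue
  rot[5] = uiuooae$aauea
  rot[6] = iuooae$aaueau
  rot[7] = uooae$aaueaui
  rot[8] = ooae$aaueauiu
  rot[9] = oae$aaueauiuo
  rot[10] = ae$aaueauiuoo
  rot[11] = e$aaueauiuooa
  rot[12] = $aaueauiuooae
Sorted (with $ < everything):
  sorted[0] = $aaueauiuooae  (last char: 'e')
  sorted[1] = aaueauiuooae$  (last char: '$')
  sorted[2] = ae$aaueauiuoo  (last char: 'o')
  sorted[3] = aueauiuooae$a  (last char: 'a')
  sorted[4] = auiuooae$aaue  (last char: 'e')
  sorted[5] = e$aaueauiuooa  (last char: 'a')
  sorted[6] = eauiuooae$aau  (last char: 'u')
  sorted[7] = iuooae$aaueau  (last char: 'u')
  sorted[8] = oae$aaueauiuo  (last char: 'o')
  sorted[9] = ooae$aaueauiu  (last char: 'u')
  sorted[10] = ueauiuooae$aa  (last char: 'a')
  sorted[11] = uiuooae$aauea  (last char: 'a')
  sorted[12] = uooae$aaueaui  (last char: 'i')
Last column: e$oaeauuouaai
Original string S is at sorted index 1

Answer: e$oaeauuouaai
1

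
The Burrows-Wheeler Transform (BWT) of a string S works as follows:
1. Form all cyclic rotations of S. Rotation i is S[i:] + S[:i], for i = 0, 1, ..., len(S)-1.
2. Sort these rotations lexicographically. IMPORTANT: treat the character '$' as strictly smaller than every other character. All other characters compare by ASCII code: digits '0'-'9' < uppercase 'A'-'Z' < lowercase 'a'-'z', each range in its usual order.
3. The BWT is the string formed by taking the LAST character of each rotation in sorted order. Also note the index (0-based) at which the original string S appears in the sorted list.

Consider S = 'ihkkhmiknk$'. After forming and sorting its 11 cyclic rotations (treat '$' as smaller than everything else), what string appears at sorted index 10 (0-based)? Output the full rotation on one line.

All 11 rotations (rotation i = S[i:]+S[:i]):
  rot[0] = ihkkhmiknk$
  rot[1] = hkkhmiknk$i
  rot[2] = kkhmiknk$ih
  rot[3] = khmiknk$ihk
  rot[4] = hmiknk$ihkk
  rot[5] = miknk$ihkkh
  rot[6] = iknk$ihkkhm
  rot[7] = knk$ihkkhmi
  rot[8] = nk$ihkkhmik
  rot[9] = k$ihkkhmikn
  rot[10] = $ihkkhmiknk
Sorted (with $ < everything):
  sorted[0] = $ihkkhmiknk
  sorted[1] = hkkhmiknk$i
  sorted[2] = hmiknk$ihkk
  sorted[3] = ihkkhmiknk$
  sorted[4] = iknk$ihkkhm
  sorted[5] = k$ihkkhmikn
  sorted[6] = khmiknk$ihk
  sorted[7] = kkhmiknk$ih
  sorted[8] = knk$ihkkhmi
  sorted[9] = miknk$ihkkh
  sorted[10] = nk$ihkkhmik
sorted[10] = nk$ihkkhmik

Answer: nk$ihkkhmik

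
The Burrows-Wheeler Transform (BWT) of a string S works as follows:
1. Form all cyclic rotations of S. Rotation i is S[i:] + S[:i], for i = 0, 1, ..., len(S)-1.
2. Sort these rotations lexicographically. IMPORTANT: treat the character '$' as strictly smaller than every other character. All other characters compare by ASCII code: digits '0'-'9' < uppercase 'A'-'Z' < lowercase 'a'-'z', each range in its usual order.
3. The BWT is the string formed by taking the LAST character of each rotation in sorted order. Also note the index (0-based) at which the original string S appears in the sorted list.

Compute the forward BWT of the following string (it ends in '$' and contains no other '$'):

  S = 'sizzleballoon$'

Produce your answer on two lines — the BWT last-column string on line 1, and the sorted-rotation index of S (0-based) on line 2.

Answer: nbelszalool$zi
11

Derivation:
All 14 rotations (rotation i = S[i:]+S[:i]):
  rot[0] = sizzleballoon$
  rot[1] = izzleballoon$s
  rot[2] = zzleballoon$si
  rot[3] = zleballoon$siz
  rot[4] = leballoon$sizz
  rot[5] = eballoon$sizzl
  rot[6] = balloon$sizzle
  rot[7] = alloon$sizzleb
  rot[8] = lloon$sizzleba
  rot[9] = loon$sizzlebal
  rot[10] = oon$sizzleball
  rot[11] = on$sizzleballo
  rot[12] = n$sizzleballoo
  rot[13] = $sizzleballoon
Sorted (with $ < everything):
  sorted[0] = $sizzleballoon  (last char: 'n')
  sorted[1] = alloon$sizzleb  (last char: 'b')
  sorted[2] = balloon$sizzle  (last char: 'e')
  sorted[3] = eballoon$sizzl  (last char: 'l')
  sorted[4] = izzleballoon$s  (last char: 's')
  sorted[5] = leballoon$sizz  (last char: 'z')
  sorted[6] = lloon$sizzleba  (last char: 'a')
  sorted[7] = loon$sizzlebal  (last char: 'l')
  sorted[8] = n$sizzleballoo  (last char: 'o')
  sorted[9] = on$sizzleballo  (last char: 'o')
  sorted[10] = oon$sizzleball  (last char: 'l')
  sorted[11] = sizzleballoon$  (last char: '$')
  sorted[12] = zleballoon$siz  (last char: 'z')
  sorted[13] = zzleballoon$si  (last char: 'i')
Last column: nbelszalool$zi
Original string S is at sorted index 11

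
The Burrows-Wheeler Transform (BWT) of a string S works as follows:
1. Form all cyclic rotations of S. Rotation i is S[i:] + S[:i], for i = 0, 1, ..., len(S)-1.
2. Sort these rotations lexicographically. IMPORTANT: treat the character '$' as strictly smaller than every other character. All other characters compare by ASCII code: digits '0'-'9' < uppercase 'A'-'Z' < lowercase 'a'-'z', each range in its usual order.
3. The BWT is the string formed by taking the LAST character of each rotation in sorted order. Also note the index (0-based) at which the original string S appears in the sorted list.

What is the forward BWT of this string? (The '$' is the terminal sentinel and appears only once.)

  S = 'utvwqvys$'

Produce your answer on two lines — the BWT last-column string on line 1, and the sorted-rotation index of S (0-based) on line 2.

All 9 rotations (rotation i = S[i:]+S[:i]):
  rot[0] = utvwqvys$
  rot[1] = tvwqvys$u
  rot[2] = vwqvys$ut
  rot[3] = wqvys$utv
  rot[4] = qvys$utvw
  rot[5] = vys$utvwq
  rot[6] = ys$utvwqv
  rot[7] = s$utvwqvy
  rot[8] = $utvwqvys
Sorted (with $ < everything):
  sorted[0] = $utvwqvys  (last char: 's')
  sorted[1] = qvys$utvw  (last char: 'w')
  sorted[2] = s$utvwqvy  (last char: 'y')
  sorted[3] = tvwqvys$u  (last char: 'u')
  sorted[4] = utvwqvys$  (last char: '$')
  sorted[5] = vwqvys$ut  (last char: 't')
  sorted[6] = vys$utvwq  (last char: 'q')
  sorted[7] = wqvys$utv  (last char: 'v')
  sorted[8] = ys$utvwqv  (last char: 'v')
Last column: swyu$tqvv
Original string S is at sorted index 4

Answer: swyu$tqvv
4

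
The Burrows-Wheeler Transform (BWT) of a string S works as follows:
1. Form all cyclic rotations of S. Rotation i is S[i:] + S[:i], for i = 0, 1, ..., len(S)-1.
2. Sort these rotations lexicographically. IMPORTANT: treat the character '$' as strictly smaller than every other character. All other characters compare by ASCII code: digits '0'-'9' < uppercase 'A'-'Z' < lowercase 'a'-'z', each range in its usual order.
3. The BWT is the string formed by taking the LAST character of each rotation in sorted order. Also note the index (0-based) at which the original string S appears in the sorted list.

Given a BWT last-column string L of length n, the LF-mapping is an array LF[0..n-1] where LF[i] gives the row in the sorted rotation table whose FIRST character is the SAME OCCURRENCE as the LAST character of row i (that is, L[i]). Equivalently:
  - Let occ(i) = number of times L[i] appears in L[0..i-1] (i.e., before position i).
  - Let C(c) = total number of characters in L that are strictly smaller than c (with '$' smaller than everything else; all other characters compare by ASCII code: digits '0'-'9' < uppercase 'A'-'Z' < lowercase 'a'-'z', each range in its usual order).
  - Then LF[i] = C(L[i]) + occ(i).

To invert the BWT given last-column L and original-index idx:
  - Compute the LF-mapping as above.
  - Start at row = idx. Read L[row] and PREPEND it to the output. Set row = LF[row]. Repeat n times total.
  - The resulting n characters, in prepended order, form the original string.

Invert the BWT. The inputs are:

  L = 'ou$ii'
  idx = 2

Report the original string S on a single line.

LF mapping: 3 4 0 1 2
Walk LF starting at row 2, prepending L[row]:
  step 1: row=2, L[2]='$', prepend. Next row=LF[2]=0
  step 2: row=0, L[0]='o', prepend. Next row=LF[0]=3
  step 3: row=3, L[3]='i', prepend. Next row=LF[3]=1
  step 4: row=1, L[1]='u', prepend. Next row=LF[1]=4
  step 5: row=4, L[4]='i', prepend. Next row=LF[4]=2
Reversed output: iuio$

Answer: iuio$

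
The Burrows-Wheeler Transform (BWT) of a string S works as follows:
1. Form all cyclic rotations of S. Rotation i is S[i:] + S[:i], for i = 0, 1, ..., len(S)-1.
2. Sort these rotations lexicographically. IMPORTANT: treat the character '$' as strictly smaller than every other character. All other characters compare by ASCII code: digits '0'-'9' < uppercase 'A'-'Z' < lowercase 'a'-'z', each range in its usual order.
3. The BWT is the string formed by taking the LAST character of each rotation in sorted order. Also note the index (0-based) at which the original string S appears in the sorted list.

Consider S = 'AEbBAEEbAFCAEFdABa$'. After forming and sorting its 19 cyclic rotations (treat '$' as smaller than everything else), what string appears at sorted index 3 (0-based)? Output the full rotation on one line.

Answer: AEFdABa$AEbBAEEbAFC

Derivation:
All 19 rotations (rotation i = S[i:]+S[:i]):
  rot[0] = AEbBAEEbAFCAEFdABa$
  rot[1] = EbBAEEbAFCAEFdABa$A
  rot[2] = bBAEEbAFCAEFdABa$AE
  rot[3] = BAEEbAFCAEFdABa$AEb
  rot[4] = AEEbAFCAEFdABa$AEbB
  rot[5] = EEbAFCAEFdABa$AEbBA
  rot[6] = EbAFCAEFdABa$AEbBAE
  rot[7] = bAFCAEFdABa$AEbBAEE
  rot[8] = AFCAEFdABa$AEbBAEEb
  rot[9] = FCAEFdABa$AEbBAEEbA
  rot[10] = CAEFdABa$AEbBAEEbAF
  rot[11] = AEFdABa$AEbBAEEbAFC
  rot[12] = EFdABa$AEbBAEEbAFCA
  rot[13] = FdABa$AEbBAEEbAFCAE
  rot[14] = dABa$AEbBAEEbAFCAEF
  rot[15] = ABa$AEbBAEEbAFCAEFd
  rot[16] = Ba$AEbBAEEbAFCAEFdA
  rot[17] = a$AEbBAEEbAFCAEFdAB
  rot[18] = $AEbBAEEbAFCAEFdABa
Sorted (with $ < everything):
  sorted[0] = $AEbBAEEbAFCAEFdABa
  sorted[1] = ABa$AEbBAEEbAFCAEFd
  sorted[2] = AEEbAFCAEFdABa$AEbB
  sorted[3] = AEFdABa$AEbBAEEbAFC
  sorted[4] = AEbBAEEbAFCAEFdABa$
  sorted[5] = AFCAEFdABa$AEbBAEEb
  sorted[6] = BAEEbAFCAEFdABa$AEb
  sorted[7] = Ba$AEbBAEEbAFCAEFdA
  sorted[8] = CAEFdABa$AEbBAEEbAF
  sorted[9] = EEbAFCAEFdABa$AEbBA
  sorted[10] = EFdABa$AEbBAEEbAFCA
  sorted[11] = EbAFCAEFdABa$AEbBAE
  sorted[12] = EbBAEEbAFCAEFdABa$A
  sorted[13] = FCAEFdABa$AEbBAEEbA
  sorted[14] = FdABa$AEbBAEEbAFCAE
  sorted[15] = a$AEbBAEEbAFCAEFdAB
  sorted[16] = bAFCAEFdABa$AEbBAEE
  sorted[17] = bBAEEbAFCAEFdABa$AE
  sorted[18] = dABa$AEbBAEEbAFCAEF
sorted[3] = AEFdABa$AEbBAEEbAFC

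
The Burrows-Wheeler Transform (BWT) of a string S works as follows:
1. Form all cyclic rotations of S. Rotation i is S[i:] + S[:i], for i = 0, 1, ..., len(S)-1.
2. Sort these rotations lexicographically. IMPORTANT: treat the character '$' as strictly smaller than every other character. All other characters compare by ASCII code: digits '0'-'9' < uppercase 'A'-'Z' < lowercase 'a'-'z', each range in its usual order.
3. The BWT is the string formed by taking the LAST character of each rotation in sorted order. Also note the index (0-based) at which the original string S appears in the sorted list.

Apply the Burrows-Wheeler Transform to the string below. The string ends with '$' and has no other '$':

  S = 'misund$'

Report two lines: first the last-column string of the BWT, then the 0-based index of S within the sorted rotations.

All 7 rotations (rotation i = S[i:]+S[:i]):
  rot[0] = misund$
  rot[1] = isund$m
  rot[2] = sund$mi
  rot[3] = und$mis
  rot[4] = nd$misu
  rot[5] = d$misun
  rot[6] = $misund
Sorted (with $ < everything):
  sorted[0] = $misund  (last char: 'd')
  sorted[1] = d$misun  (last char: 'n')
  sorted[2] = isund$m  (last char: 'm')
  sorted[3] = misund$  (last char: '$')
  sorted[4] = nd$misu  (last char: 'u')
  sorted[5] = sund$mi  (last char: 'i')
  sorted[6] = und$mis  (last char: 's')
Last column: dnm$uis
Original string S is at sorted index 3

Answer: dnm$uis
3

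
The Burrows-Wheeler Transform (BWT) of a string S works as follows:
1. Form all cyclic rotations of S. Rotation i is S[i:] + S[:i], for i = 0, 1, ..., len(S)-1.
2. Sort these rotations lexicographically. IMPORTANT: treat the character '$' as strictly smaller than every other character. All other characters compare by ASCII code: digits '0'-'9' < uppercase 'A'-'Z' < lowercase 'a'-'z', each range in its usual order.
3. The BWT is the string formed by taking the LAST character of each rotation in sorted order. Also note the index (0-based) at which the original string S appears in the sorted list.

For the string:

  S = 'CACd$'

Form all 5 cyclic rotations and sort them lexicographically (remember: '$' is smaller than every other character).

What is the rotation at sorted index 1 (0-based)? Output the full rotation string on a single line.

All 5 rotations (rotation i = S[i:]+S[:i]):
  rot[0] = CACd$
  rot[1] = ACd$C
  rot[2] = Cd$CA
  rot[3] = d$CAC
  rot[4] = $CACd
Sorted (with $ < everything):
  sorted[0] = $CACd
  sorted[1] = ACd$C
  sorted[2] = CACd$
  sorted[3] = Cd$CA
  sorted[4] = d$CAC
sorted[1] = ACd$C

Answer: ACd$C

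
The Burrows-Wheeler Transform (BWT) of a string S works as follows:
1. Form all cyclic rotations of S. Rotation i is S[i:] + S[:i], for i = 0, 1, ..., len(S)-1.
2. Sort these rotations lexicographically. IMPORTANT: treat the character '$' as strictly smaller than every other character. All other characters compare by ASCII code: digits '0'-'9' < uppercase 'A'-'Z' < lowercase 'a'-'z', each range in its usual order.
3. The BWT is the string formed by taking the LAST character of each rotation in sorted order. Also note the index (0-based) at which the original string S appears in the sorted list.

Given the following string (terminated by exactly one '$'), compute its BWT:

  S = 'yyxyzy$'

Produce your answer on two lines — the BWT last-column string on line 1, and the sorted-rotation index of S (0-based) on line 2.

All 7 rotations (rotation i = S[i:]+S[:i]):
  rot[0] = yyxyzy$
  rot[1] = yxyzy$y
  rot[2] = xyzy$yy
  rot[3] = yzy$yyx
  rot[4] = zy$yyxy
  rot[5] = y$yyxyz
  rot[6] = $yyxyzy
Sorted (with $ < everything):
  sorted[0] = $yyxyzy  (last char: 'y')
  sorted[1] = xyzy$yy  (last char: 'y')
  sorted[2] = y$yyxyz  (last char: 'z')
  sorted[3] = yxyzy$y  (last char: 'y')
  sorted[4] = yyxyzy$  (last char: '$')
  sorted[5] = yzy$yyx  (last char: 'x')
  sorted[6] = zy$yyxy  (last char: 'y')
Last column: yyzy$xy
Original string S is at sorted index 4

Answer: yyzy$xy
4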